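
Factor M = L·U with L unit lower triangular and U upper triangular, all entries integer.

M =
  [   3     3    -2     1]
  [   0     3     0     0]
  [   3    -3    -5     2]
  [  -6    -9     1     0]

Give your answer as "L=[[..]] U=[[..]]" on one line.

  row1 -= 0·row0 → [0,3,0,0]
  row2 -= 1·row0 → [0,-6,-3,1]
  row3 -= -2·row0 → [0,-3,-3,2]
  row2 -= -2·row1 → [0,0,-3,1]
  row3 -= -1·row1 → [0,0,-3,2]
  row3 -= 1·row2 → [0,0,0,1]

L=[[1,0,0,0],[0,1,0,0],[1,-2,1,0],[-2,-1,1,1]] U=[[3,3,-2,1],[0,3,0,0],[0,0,-3,1],[0,0,0,1]]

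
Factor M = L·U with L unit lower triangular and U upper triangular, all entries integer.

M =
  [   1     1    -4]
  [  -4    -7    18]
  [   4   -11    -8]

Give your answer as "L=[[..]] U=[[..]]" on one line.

  r1 -= -4·r0 → [0,-3,2]
  r2 -= 4·r0 → [0,-15,8]
  r2 -= 5·r1 → [0,0,-2]

L=[[1,0,0],[-4,1,0],[4,5,1]] U=[[1,1,-4],[0,-3,2],[0,0,-2]]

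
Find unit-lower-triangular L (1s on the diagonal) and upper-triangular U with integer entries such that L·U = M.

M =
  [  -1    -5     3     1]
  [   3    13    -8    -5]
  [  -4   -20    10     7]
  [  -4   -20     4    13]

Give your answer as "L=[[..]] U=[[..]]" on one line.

L=[[1,0,0,0],[-3,1,0,0],[4,0,1,0],[4,0,4,1]] U=[[-1,-5,3,1],[0,-2,1,-2],[0,0,-2,3],[0,0,0,-3]]

  R1 -= -3·R0 → [0,-2,1,-2]
  R2 -= 4·R0 → [0,0,-2,3]
  R3 -= 4·R0 → [0,0,-8,9]
  R2 -= 0·R1 → [0,0,-2,3]
  R3 -= 0·R1 → [0,0,-8,9]
  R3 -= 4·R2 → [0,0,0,-3]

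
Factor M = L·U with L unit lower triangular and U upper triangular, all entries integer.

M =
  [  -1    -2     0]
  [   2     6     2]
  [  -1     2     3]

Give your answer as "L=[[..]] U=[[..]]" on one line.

L=[[1,0,0],[-2,1,0],[1,2,1]] U=[[-1,-2,0],[0,2,2],[0,0,-1]]

  R1 -= -2·R0 → [0,2,2]
  R2 -= 1·R0 → [0,4,3]
  R2 -= 2·R1 → [0,0,-1]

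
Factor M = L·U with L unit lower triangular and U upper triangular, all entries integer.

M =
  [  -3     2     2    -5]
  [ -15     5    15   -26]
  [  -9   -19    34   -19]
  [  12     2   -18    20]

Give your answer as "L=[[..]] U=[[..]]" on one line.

  row1 -= 5·row0 → [0,-5,5,-1]
  row2 -= 3·row0 → [0,-25,28,-4]
  row3 -= -4·row0 → [0,10,-10,0]
  row2 -= 5·row1 → [0,0,3,1]
  row3 -= -2·row1 → [0,0,0,-2]
  row3 -= 0·row2 → [0,0,0,-2]

L=[[1,0,0,0],[5,1,0,0],[3,5,1,0],[-4,-2,0,1]] U=[[-3,2,2,-5],[0,-5,5,-1],[0,0,3,1],[0,0,0,-2]]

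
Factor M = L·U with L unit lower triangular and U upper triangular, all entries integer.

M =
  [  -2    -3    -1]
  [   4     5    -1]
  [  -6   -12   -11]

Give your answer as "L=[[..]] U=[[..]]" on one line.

  r1 -= -2·r0 → [0,-1,-3]
  r2 -= 3·r0 → [0,-3,-8]
  r2 -= 3·r1 → [0,0,1]

L=[[1,0,0],[-2,1,0],[3,3,1]] U=[[-2,-3,-1],[0,-1,-3],[0,0,1]]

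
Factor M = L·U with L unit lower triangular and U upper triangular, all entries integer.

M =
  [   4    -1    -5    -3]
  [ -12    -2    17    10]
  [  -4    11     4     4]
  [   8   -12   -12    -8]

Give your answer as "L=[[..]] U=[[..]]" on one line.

L=[[1,0,0,0],[-3,1,0,0],[-1,-2,1,0],[2,2,-2,1]] U=[[4,-1,-5,-3],[0,-5,2,1],[0,0,3,3],[0,0,0,2]]

  row1 -= -3·row0 → [0,-5,2,1]
  row2 -= -1·row0 → [0,10,-1,1]
  row3 -= 2·row0 → [0,-10,-2,-2]
  row2 -= -2·row1 → [0,0,3,3]
  row3 -= 2·row1 → [0,0,-6,-4]
  row3 -= -2·row2 → [0,0,0,2]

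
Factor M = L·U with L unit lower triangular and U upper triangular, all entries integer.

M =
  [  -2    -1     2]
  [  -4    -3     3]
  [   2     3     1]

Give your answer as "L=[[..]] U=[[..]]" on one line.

L=[[1,0,0],[2,1,0],[-1,-2,1]] U=[[-2,-1,2],[0,-1,-1],[0,0,1]]

  row1 -= 2·row0 → [0,-1,-1]
  row2 -= -1·row0 → [0,2,3]
  row2 -= -2·row1 → [0,0,1]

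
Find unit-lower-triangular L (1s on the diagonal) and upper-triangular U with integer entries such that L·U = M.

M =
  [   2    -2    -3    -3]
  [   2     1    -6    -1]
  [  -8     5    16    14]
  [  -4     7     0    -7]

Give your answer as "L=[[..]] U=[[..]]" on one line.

  row1 -= 1·row0 → [0,3,-3,2]
  row2 -= -4·row0 → [0,-3,4,2]
  row3 -= -2·row0 → [0,3,-6,-13]
  row2 -= -1·row1 → [0,0,1,4]
  row3 -= 1·row1 → [0,0,-3,-15]
  row3 -= -3·row2 → [0,0,0,-3]

L=[[1,0,0,0],[1,1,0,0],[-4,-1,1,0],[-2,1,-3,1]] U=[[2,-2,-3,-3],[0,3,-3,2],[0,0,1,4],[0,0,0,-3]]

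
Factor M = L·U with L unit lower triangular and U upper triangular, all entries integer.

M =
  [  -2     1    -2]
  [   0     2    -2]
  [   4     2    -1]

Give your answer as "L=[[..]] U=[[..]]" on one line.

L=[[1,0,0],[0,1,0],[-2,2,1]] U=[[-2,1,-2],[0,2,-2],[0,0,-1]]

  r1 -= 0·r0 → [0,2,-2]
  r2 -= -2·r0 → [0,4,-5]
  r2 -= 2·r1 → [0,0,-1]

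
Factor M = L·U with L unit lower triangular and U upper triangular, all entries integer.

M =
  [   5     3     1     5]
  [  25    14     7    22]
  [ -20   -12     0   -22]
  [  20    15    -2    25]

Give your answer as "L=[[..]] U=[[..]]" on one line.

L=[[1,0,0,0],[5,1,0,0],[-4,0,1,0],[4,-3,0,1]] U=[[5,3,1,5],[0,-1,2,-3],[0,0,4,-2],[0,0,0,-4]]

  row1 -= 5·row0 → [0,-1,2,-3]
  row2 -= -4·row0 → [0,0,4,-2]
  row3 -= 4·row0 → [0,3,-6,5]
  row2 -= 0·row1 → [0,0,4,-2]
  row3 -= -3·row1 → [0,0,0,-4]
  row3 -= 0·row2 → [0,0,0,-4]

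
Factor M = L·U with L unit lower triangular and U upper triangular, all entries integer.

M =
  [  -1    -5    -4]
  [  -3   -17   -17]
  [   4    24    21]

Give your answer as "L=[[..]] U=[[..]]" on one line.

L=[[1,0,0],[3,1,0],[-4,-2,1]] U=[[-1,-5,-4],[0,-2,-5],[0,0,-5]]

  row1 -= 3·row0 → [0,-2,-5]
  row2 -= -4·row0 → [0,4,5]
  row2 -= -2·row1 → [0,0,-5]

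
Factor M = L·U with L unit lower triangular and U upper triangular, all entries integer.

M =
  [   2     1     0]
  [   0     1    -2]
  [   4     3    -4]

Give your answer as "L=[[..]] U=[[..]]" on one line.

L=[[1,0,0],[0,1,0],[2,1,1]] U=[[2,1,0],[0,1,-2],[0,0,-2]]

  r1 -= 0·r0 → [0,1,-2]
  r2 -= 2·r0 → [0,1,-4]
  r2 -= 1·r1 → [0,0,-2]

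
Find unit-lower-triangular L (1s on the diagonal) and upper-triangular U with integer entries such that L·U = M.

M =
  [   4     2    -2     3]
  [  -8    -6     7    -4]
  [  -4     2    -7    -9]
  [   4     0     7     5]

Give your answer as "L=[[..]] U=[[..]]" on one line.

  r1 -= -2·r0 → [0,-2,3,2]
  r2 -= -1·r0 → [0,4,-9,-6]
  r3 -= 1·r0 → [0,-2,9,2]
  r2 -= -2·r1 → [0,0,-3,-2]
  r3 -= 1·r1 → [0,0,6,0]
  r3 -= -2·r2 → [0,0,0,-4]

L=[[1,0,0,0],[-2,1,0,0],[-1,-2,1,0],[1,1,-2,1]] U=[[4,2,-2,3],[0,-2,3,2],[0,0,-3,-2],[0,0,0,-4]]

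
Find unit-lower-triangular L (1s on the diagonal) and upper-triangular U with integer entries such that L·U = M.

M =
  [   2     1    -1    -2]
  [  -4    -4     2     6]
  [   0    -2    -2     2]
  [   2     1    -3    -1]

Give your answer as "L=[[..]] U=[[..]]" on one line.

L=[[1,0,0,0],[-2,1,0,0],[0,1,1,0],[1,0,1,1]] U=[[2,1,-1,-2],[0,-2,0,2],[0,0,-2,0],[0,0,0,1]]

  r1 -= -2·r0 → [0,-2,0,2]
  r2 -= 0·r0 → [0,-2,-2,2]
  r3 -= 1·r0 → [0,0,-2,1]
  r2 -= 1·r1 → [0,0,-2,0]
  r3 -= 0·r1 → [0,0,-2,1]
  r3 -= 1·r2 → [0,0,0,1]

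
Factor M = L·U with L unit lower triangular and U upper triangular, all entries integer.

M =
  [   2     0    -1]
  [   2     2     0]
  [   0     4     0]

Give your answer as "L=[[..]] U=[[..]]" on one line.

  row1 -= 1·row0 → [0,2,1]
  row2 -= 0·row0 → [0,4,0]
  row2 -= 2·row1 → [0,0,-2]

L=[[1,0,0],[1,1,0],[0,2,1]] U=[[2,0,-1],[0,2,1],[0,0,-2]]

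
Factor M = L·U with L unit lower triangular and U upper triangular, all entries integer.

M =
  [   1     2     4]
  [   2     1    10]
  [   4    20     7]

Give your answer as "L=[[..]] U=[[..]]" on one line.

  row1 -= 2·row0 → [0,-3,2]
  row2 -= 4·row0 → [0,12,-9]
  row2 -= -4·row1 → [0,0,-1]

L=[[1,0,0],[2,1,0],[4,-4,1]] U=[[1,2,4],[0,-3,2],[0,0,-1]]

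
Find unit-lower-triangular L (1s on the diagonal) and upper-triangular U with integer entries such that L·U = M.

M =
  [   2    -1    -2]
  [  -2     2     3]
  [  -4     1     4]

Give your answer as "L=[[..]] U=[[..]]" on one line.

L=[[1,0,0],[-1,1,0],[-2,-1,1]] U=[[2,-1,-2],[0,1,1],[0,0,1]]

  R1 -= -1·R0 → [0,1,1]
  R2 -= -2·R0 → [0,-1,0]
  R2 -= -1·R1 → [0,0,1]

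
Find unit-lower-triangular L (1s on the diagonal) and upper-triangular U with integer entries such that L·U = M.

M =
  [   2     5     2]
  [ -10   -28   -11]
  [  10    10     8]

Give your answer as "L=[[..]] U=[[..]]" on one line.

L=[[1,0,0],[-5,1,0],[5,5,1]] U=[[2,5,2],[0,-3,-1],[0,0,3]]

  R1 -= -5·R0 → [0,-3,-1]
  R2 -= 5·R0 → [0,-15,-2]
  R2 -= 5·R1 → [0,0,3]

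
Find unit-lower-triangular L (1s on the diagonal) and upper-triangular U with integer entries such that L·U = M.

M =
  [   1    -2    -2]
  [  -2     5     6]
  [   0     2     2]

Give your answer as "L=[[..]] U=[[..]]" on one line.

  r1 -= -2·r0 → [0,1,2]
  r2 -= 0·r0 → [0,2,2]
  r2 -= 2·r1 → [0,0,-2]

L=[[1,0,0],[-2,1,0],[0,2,1]] U=[[1,-2,-2],[0,1,2],[0,0,-2]]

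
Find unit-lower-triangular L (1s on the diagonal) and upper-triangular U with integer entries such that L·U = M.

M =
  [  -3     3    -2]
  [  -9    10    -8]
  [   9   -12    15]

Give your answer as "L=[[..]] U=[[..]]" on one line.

L=[[1,0,0],[3,1,0],[-3,-3,1]] U=[[-3,3,-2],[0,1,-2],[0,0,3]]

  row1 -= 3·row0 → [0,1,-2]
  row2 -= -3·row0 → [0,-3,9]
  row2 -= -3·row1 → [0,0,3]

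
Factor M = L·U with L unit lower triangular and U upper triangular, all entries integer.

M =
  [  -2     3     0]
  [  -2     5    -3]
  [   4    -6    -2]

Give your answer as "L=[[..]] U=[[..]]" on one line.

  R1 -= 1·R0 → [0,2,-3]
  R2 -= -2·R0 → [0,0,-2]
  R2 -= 0·R1 → [0,0,-2]

L=[[1,0,0],[1,1,0],[-2,0,1]] U=[[-2,3,0],[0,2,-3],[0,0,-2]]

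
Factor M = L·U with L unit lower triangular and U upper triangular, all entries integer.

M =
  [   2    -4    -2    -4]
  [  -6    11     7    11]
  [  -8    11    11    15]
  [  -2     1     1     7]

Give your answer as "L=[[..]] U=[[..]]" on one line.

  R1 -= -3·R0 → [0,-1,1,-1]
  R2 -= -4·R0 → [0,-5,3,-1]
  R3 -= -1·R0 → [0,-3,-1,3]
  R2 -= 5·R1 → [0,0,-2,4]
  R3 -= 3·R1 → [0,0,-4,6]
  R3 -= 2·R2 → [0,0,0,-2]

L=[[1,0,0,0],[-3,1,0,0],[-4,5,1,0],[-1,3,2,1]] U=[[2,-4,-2,-4],[0,-1,1,-1],[0,0,-2,4],[0,0,0,-2]]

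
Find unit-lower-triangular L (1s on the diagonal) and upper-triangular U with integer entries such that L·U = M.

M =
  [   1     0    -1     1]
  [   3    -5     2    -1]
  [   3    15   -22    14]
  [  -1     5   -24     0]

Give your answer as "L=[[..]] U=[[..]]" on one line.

L=[[1,0,0,0],[3,1,0,0],[3,-3,1,0],[-1,-1,5,1]] U=[[1,0,-1,1],[0,-5,5,-4],[0,0,-4,-1],[0,0,0,2]]

  row1 -= 3·row0 → [0,-5,5,-4]
  row2 -= 3·row0 → [0,15,-19,11]
  row3 -= -1·row0 → [0,5,-25,1]
  row2 -= -3·row1 → [0,0,-4,-1]
  row3 -= -1·row1 → [0,0,-20,-3]
  row3 -= 5·row2 → [0,0,0,2]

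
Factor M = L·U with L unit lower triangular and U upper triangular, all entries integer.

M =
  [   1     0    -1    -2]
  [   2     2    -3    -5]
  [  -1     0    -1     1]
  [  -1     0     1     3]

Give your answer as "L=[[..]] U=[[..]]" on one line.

L=[[1,0,0,0],[2,1,0,0],[-1,0,1,0],[-1,0,0,1]] U=[[1,0,-1,-2],[0,2,-1,-1],[0,0,-2,-1],[0,0,0,1]]

  R1 -= 2·R0 → [0,2,-1,-1]
  R2 -= -1·R0 → [0,0,-2,-1]
  R3 -= -1·R0 → [0,0,0,1]
  R2 -= 0·R1 → [0,0,-2,-1]
  R3 -= 0·R1 → [0,0,0,1]
  R3 -= 0·R2 → [0,0,0,1]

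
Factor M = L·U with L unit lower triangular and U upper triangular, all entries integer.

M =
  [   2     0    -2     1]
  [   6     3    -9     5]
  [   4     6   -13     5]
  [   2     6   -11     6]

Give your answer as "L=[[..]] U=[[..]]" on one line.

  r1 -= 3·r0 → [0,3,-3,2]
  r2 -= 2·r0 → [0,6,-9,3]
  r3 -= 1·r0 → [0,6,-9,5]
  r2 -= 2·r1 → [0,0,-3,-1]
  r3 -= 2·r1 → [0,0,-3,1]
  r3 -= 1·r2 → [0,0,0,2]

L=[[1,0,0,0],[3,1,0,0],[2,2,1,0],[1,2,1,1]] U=[[2,0,-2,1],[0,3,-3,2],[0,0,-3,-1],[0,0,0,2]]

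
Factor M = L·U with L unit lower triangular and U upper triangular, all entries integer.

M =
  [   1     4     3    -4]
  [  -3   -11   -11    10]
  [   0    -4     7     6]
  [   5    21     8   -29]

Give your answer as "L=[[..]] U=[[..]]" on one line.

  R1 -= -3·R0 → [0,1,-2,-2]
  R2 -= 0·R0 → [0,-4,7,6]
  R3 -= 5·R0 → [0,1,-7,-9]
  R2 -= -4·R1 → [0,0,-1,-2]
  R3 -= 1·R1 → [0,0,-5,-7]
  R3 -= 5·R2 → [0,0,0,3]

L=[[1,0,0,0],[-3,1,0,0],[0,-4,1,0],[5,1,5,1]] U=[[1,4,3,-4],[0,1,-2,-2],[0,0,-1,-2],[0,0,0,3]]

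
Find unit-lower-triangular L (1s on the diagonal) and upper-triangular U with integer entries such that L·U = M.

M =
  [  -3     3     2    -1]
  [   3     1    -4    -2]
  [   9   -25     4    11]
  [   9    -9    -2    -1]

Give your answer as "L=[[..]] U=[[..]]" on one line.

L=[[1,0,0,0],[-1,1,0,0],[-3,-4,1,0],[-3,0,2,1]] U=[[-3,3,2,-1],[0,4,-2,-3],[0,0,2,-4],[0,0,0,4]]

  row1 -= -1·row0 → [0,4,-2,-3]
  row2 -= -3·row0 → [0,-16,10,8]
  row3 -= -3·row0 → [0,0,4,-4]
  row2 -= -4·row1 → [0,0,2,-4]
  row3 -= 0·row1 → [0,0,4,-4]
  row3 -= 2·row2 → [0,0,0,4]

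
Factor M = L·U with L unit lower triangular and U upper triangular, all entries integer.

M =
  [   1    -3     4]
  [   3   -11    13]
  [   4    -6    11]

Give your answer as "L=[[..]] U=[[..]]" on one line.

L=[[1,0,0],[3,1,0],[4,-3,1]] U=[[1,-3,4],[0,-2,1],[0,0,-2]]

  r1 -= 3·r0 → [0,-2,1]
  r2 -= 4·r0 → [0,6,-5]
  r2 -= -3·r1 → [0,0,-2]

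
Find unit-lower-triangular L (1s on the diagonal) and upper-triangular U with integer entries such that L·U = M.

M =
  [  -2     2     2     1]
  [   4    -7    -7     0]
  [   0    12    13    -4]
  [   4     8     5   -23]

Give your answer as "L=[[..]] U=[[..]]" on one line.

  r1 -= -2·r0 → [0,-3,-3,2]
  r2 -= 0·r0 → [0,12,13,-4]
  r3 -= -2·r0 → [0,12,9,-21]
  r2 -= -4·r1 → [0,0,1,4]
  r3 -= -4·r1 → [0,0,-3,-13]
  r3 -= -3·r2 → [0,0,0,-1]

L=[[1,0,0,0],[-2,1,0,0],[0,-4,1,0],[-2,-4,-3,1]] U=[[-2,2,2,1],[0,-3,-3,2],[0,0,1,4],[0,0,0,-1]]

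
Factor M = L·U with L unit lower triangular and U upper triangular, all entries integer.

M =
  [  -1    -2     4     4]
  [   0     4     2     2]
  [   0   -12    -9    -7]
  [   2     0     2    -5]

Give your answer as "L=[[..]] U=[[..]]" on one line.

  R1 -= 0·R0 → [0,4,2,2]
  R2 -= 0·R0 → [0,-12,-9,-7]
  R3 -= -2·R0 → [0,-4,10,3]
  R2 -= -3·R1 → [0,0,-3,-1]
  R3 -= -1·R1 → [0,0,12,5]
  R3 -= -4·R2 → [0,0,0,1]

L=[[1,0,0,0],[0,1,0,0],[0,-3,1,0],[-2,-1,-4,1]] U=[[-1,-2,4,4],[0,4,2,2],[0,0,-3,-1],[0,0,0,1]]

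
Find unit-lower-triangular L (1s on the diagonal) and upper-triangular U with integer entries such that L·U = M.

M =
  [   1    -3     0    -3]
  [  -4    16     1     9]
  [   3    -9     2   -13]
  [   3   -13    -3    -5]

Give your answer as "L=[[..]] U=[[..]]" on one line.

  R1 -= -4·R0 → [0,4,1,-3]
  R2 -= 3·R0 → [0,0,2,-4]
  R3 -= 3·R0 → [0,-4,-3,4]
  R2 -= 0·R1 → [0,0,2,-4]
  R3 -= -1·R1 → [0,0,-2,1]
  R3 -= -1·R2 → [0,0,0,-3]

L=[[1,0,0,0],[-4,1,0,0],[3,0,1,0],[3,-1,-1,1]] U=[[1,-3,0,-3],[0,4,1,-3],[0,0,2,-4],[0,0,0,-3]]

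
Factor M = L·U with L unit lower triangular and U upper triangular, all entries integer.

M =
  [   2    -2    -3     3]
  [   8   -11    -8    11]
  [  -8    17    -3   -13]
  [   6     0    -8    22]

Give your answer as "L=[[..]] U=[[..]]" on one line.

  r1 -= 4·r0 → [0,-3,4,-1]
  r2 -= -4·r0 → [0,9,-15,-1]
  r3 -= 3·r0 → [0,6,1,13]
  r2 -= -3·r1 → [0,0,-3,-4]
  r3 -= -2·r1 → [0,0,9,11]
  r3 -= -3·r2 → [0,0,0,-1]

L=[[1,0,0,0],[4,1,0,0],[-4,-3,1,0],[3,-2,-3,1]] U=[[2,-2,-3,3],[0,-3,4,-1],[0,0,-3,-4],[0,0,0,-1]]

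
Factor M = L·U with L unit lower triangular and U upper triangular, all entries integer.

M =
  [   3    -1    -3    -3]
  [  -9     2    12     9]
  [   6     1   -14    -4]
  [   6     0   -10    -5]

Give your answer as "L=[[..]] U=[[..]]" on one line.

  R1 -= -3·R0 → [0,-1,3,0]
  R2 -= 2·R0 → [0,3,-8,2]
  R3 -= 2·R0 → [0,2,-4,1]
  R2 -= -3·R1 → [0,0,1,2]
  R3 -= -2·R1 → [0,0,2,1]
  R3 -= 2·R2 → [0,0,0,-3]

L=[[1,0,0,0],[-3,1,0,0],[2,-3,1,0],[2,-2,2,1]] U=[[3,-1,-3,-3],[0,-1,3,0],[0,0,1,2],[0,0,0,-3]]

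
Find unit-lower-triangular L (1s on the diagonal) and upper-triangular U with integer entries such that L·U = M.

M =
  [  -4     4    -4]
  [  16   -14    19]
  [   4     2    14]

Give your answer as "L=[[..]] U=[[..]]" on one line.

L=[[1,0,0],[-4,1,0],[-1,3,1]] U=[[-4,4,-4],[0,2,3],[0,0,1]]

  R1 -= -4·R0 → [0,2,3]
  R2 -= -1·R0 → [0,6,10]
  R2 -= 3·R1 → [0,0,1]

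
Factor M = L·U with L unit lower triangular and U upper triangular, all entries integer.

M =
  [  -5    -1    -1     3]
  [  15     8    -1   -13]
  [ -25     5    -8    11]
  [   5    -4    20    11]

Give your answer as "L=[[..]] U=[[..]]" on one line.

L=[[1,0,0,0],[-3,1,0,0],[5,2,1,0],[-1,-1,3,1]] U=[[-5,-1,-1,3],[0,5,-4,-4],[0,0,5,4],[0,0,0,-2]]

  row1 -= -3·row0 → [0,5,-4,-4]
  row2 -= 5·row0 → [0,10,-3,-4]
  row3 -= -1·row0 → [0,-5,19,14]
  row2 -= 2·row1 → [0,0,5,4]
  row3 -= -1·row1 → [0,0,15,10]
  row3 -= 3·row2 → [0,0,0,-2]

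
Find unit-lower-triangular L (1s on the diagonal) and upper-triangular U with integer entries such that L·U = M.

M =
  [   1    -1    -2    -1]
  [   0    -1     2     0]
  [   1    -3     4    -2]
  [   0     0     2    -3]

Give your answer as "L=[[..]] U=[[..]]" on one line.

L=[[1,0,0,0],[0,1,0,0],[1,2,1,0],[0,0,1,1]] U=[[1,-1,-2,-1],[0,-1,2,0],[0,0,2,-1],[0,0,0,-2]]

  row1 -= 0·row0 → [0,-1,2,0]
  row2 -= 1·row0 → [0,-2,6,-1]
  row3 -= 0·row0 → [0,0,2,-3]
  row2 -= 2·row1 → [0,0,2,-1]
  row3 -= 0·row1 → [0,0,2,-3]
  row3 -= 1·row2 → [0,0,0,-2]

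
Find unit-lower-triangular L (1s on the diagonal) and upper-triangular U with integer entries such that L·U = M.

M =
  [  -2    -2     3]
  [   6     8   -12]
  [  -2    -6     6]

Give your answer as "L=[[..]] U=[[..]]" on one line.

  r1 -= -3·r0 → [0,2,-3]
  r2 -= 1·r0 → [0,-4,3]
  r2 -= -2·r1 → [0,0,-3]

L=[[1,0,0],[-3,1,0],[1,-2,1]] U=[[-2,-2,3],[0,2,-3],[0,0,-3]]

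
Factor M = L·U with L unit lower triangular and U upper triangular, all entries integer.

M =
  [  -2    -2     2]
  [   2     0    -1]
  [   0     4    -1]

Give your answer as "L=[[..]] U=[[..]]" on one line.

  row1 -= -1·row0 → [0,-2,1]
  row2 -= 0·row0 → [0,4,-1]
  row2 -= -2·row1 → [0,0,1]

L=[[1,0,0],[-1,1,0],[0,-2,1]] U=[[-2,-2,2],[0,-2,1],[0,0,1]]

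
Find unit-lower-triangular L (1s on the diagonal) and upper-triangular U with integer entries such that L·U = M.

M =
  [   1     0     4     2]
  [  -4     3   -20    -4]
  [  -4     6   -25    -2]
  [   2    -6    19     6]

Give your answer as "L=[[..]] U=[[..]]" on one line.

L=[[1,0,0,0],[-4,1,0,0],[-4,2,1,0],[2,-2,-3,1]] U=[[1,0,4,2],[0,3,-4,4],[0,0,-1,-2],[0,0,0,4]]

  R1 -= -4·R0 → [0,3,-4,4]
  R2 -= -4·R0 → [0,6,-9,6]
  R3 -= 2·R0 → [0,-6,11,2]
  R2 -= 2·R1 → [0,0,-1,-2]
  R3 -= -2·R1 → [0,0,3,10]
  R3 -= -3·R2 → [0,0,0,4]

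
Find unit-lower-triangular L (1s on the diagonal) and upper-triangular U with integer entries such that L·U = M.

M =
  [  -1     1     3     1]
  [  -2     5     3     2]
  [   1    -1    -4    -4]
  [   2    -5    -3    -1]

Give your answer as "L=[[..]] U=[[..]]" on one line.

L=[[1,0,0,0],[2,1,0,0],[-1,0,1,0],[-2,-1,0,1]] U=[[-1,1,3,1],[0,3,-3,0],[0,0,-1,-3],[0,0,0,1]]

  r1 -= 2·r0 → [0,3,-3,0]
  r2 -= -1·r0 → [0,0,-1,-3]
  r3 -= -2·r0 → [0,-3,3,1]
  r2 -= 0·r1 → [0,0,-1,-3]
  r3 -= -1·r1 → [0,0,0,1]
  r3 -= 0·r2 → [0,0,0,1]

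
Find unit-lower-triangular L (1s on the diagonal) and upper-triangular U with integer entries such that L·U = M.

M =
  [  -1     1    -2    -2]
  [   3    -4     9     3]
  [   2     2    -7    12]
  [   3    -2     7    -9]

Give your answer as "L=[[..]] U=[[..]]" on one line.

L=[[1,0,0,0],[-3,1,0,0],[-2,-4,1,0],[-3,-1,4,1]] U=[[-1,1,-2,-2],[0,-1,3,-3],[0,0,1,-4],[0,0,0,-2]]

  row1 -= -3·row0 → [0,-1,3,-3]
  row2 -= -2·row0 → [0,4,-11,8]
  row3 -= -3·row0 → [0,1,1,-15]
  row2 -= -4·row1 → [0,0,1,-4]
  row3 -= -1·row1 → [0,0,4,-18]
  row3 -= 4·row2 → [0,0,0,-2]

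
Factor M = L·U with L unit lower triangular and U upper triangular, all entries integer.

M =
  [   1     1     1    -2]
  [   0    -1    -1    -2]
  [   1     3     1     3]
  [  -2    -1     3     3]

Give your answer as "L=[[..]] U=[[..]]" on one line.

L=[[1,0,0,0],[0,1,0,0],[1,-2,1,0],[-2,-1,-2,1]] U=[[1,1,1,-2],[0,-1,-1,-2],[0,0,-2,1],[0,0,0,-1]]

  R1 -= 0·R0 → [0,-1,-1,-2]
  R2 -= 1·R0 → [0,2,0,5]
  R3 -= -2·R0 → [0,1,5,-1]
  R2 -= -2·R1 → [0,0,-2,1]
  R3 -= -1·R1 → [0,0,4,-3]
  R3 -= -2·R2 → [0,0,0,-1]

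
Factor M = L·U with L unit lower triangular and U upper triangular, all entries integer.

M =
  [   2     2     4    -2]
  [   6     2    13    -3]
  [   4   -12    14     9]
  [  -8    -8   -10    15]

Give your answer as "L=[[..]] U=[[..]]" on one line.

L=[[1,0,0,0],[3,1,0,0],[2,4,1,0],[-4,0,3,1]] U=[[2,2,4,-2],[0,-4,1,3],[0,0,2,1],[0,0,0,4]]

  r1 -= 3·r0 → [0,-4,1,3]
  r2 -= 2·r0 → [0,-16,6,13]
  r3 -= -4·r0 → [0,0,6,7]
  r2 -= 4·r1 → [0,0,2,1]
  r3 -= 0·r1 → [0,0,6,7]
  r3 -= 3·r2 → [0,0,0,4]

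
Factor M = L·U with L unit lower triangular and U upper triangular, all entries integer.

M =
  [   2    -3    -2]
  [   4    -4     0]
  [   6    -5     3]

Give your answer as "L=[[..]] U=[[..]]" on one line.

L=[[1,0,0],[2,1,0],[3,2,1]] U=[[2,-3,-2],[0,2,4],[0,0,1]]

  R1 -= 2·R0 → [0,2,4]
  R2 -= 3·R0 → [0,4,9]
  R2 -= 2·R1 → [0,0,1]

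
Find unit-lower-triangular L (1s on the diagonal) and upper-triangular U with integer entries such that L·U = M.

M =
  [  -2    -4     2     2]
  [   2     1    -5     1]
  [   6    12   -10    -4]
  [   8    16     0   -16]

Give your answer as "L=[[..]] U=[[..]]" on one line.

L=[[1,0,0,0],[-1,1,0,0],[-3,0,1,0],[-4,0,-2,1]] U=[[-2,-4,2,2],[0,-3,-3,3],[0,0,-4,2],[0,0,0,-4]]

  r1 -= -1·r0 → [0,-3,-3,3]
  r2 -= -3·r0 → [0,0,-4,2]
  r3 -= -4·r0 → [0,0,8,-8]
  r2 -= 0·r1 → [0,0,-4,2]
  r3 -= 0·r1 → [0,0,8,-8]
  r3 -= -2·r2 → [0,0,0,-4]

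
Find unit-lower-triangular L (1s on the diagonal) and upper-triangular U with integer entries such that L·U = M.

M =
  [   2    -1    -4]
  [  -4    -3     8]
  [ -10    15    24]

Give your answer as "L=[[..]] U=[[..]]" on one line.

  r1 -= -2·r0 → [0,-5,0]
  r2 -= -5·r0 → [0,10,4]
  r2 -= -2·r1 → [0,0,4]

L=[[1,0,0],[-2,1,0],[-5,-2,1]] U=[[2,-1,-4],[0,-5,0],[0,0,4]]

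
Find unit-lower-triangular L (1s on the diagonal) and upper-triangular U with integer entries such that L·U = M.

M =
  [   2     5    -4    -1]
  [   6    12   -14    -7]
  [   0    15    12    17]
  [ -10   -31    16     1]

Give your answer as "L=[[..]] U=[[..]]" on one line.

  r1 -= 3·r0 → [0,-3,-2,-4]
  r2 -= 0·r0 → [0,15,12,17]
  r3 -= -5·r0 → [0,-6,-4,-4]
  r2 -= -5·r1 → [0,0,2,-3]
  r3 -= 2·r1 → [0,0,0,4]
  r3 -= 0·r2 → [0,0,0,4]

L=[[1,0,0,0],[3,1,0,0],[0,-5,1,0],[-5,2,0,1]] U=[[2,5,-4,-1],[0,-3,-2,-4],[0,0,2,-3],[0,0,0,4]]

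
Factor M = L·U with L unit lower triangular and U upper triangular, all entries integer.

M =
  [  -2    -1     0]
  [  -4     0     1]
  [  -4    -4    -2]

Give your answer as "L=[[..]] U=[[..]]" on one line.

L=[[1,0,0],[2,1,0],[2,-1,1]] U=[[-2,-1,0],[0,2,1],[0,0,-1]]

  row1 -= 2·row0 → [0,2,1]
  row2 -= 2·row0 → [0,-2,-2]
  row2 -= -1·row1 → [0,0,-1]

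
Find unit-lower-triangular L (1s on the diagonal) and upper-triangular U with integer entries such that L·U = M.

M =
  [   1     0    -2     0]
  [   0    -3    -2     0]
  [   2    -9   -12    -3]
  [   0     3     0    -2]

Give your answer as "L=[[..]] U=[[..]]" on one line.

  row1 -= 0·row0 → [0,-3,-2,0]
  row2 -= 2·row0 → [0,-9,-8,-3]
  row3 -= 0·row0 → [0,3,0,-2]
  row2 -= 3·row1 → [0,0,-2,-3]
  row3 -= -1·row1 → [0,0,-2,-2]
  row3 -= 1·row2 → [0,0,0,1]

L=[[1,0,0,0],[0,1,0,0],[2,3,1,0],[0,-1,1,1]] U=[[1,0,-2,0],[0,-3,-2,0],[0,0,-2,-3],[0,0,0,1]]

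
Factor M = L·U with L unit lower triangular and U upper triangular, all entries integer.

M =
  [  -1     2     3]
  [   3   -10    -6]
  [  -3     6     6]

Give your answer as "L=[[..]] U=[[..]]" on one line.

  row1 -= -3·row0 → [0,-4,3]
  row2 -= 3·row0 → [0,0,-3]
  row2 -= 0·row1 → [0,0,-3]

L=[[1,0,0],[-3,1,0],[3,0,1]] U=[[-1,2,3],[0,-4,3],[0,0,-3]]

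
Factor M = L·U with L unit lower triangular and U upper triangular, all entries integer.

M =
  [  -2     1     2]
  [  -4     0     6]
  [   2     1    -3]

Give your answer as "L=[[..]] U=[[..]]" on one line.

  r1 -= 2·r0 → [0,-2,2]
  r2 -= -1·r0 → [0,2,-1]
  r2 -= -1·r1 → [0,0,1]

L=[[1,0,0],[2,1,0],[-1,-1,1]] U=[[-2,1,2],[0,-2,2],[0,0,1]]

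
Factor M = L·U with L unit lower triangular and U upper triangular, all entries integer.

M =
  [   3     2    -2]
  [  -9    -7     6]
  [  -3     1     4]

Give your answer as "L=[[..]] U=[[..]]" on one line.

  R1 -= -3·R0 → [0,-1,0]
  R2 -= -1·R0 → [0,3,2]
  R2 -= -3·R1 → [0,0,2]

L=[[1,0,0],[-3,1,0],[-1,-3,1]] U=[[3,2,-2],[0,-1,0],[0,0,2]]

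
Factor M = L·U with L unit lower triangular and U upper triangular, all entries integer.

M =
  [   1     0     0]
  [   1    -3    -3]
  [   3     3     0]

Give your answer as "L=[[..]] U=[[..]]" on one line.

L=[[1,0,0],[1,1,0],[3,-1,1]] U=[[1,0,0],[0,-3,-3],[0,0,-3]]

  R1 -= 1·R0 → [0,-3,-3]
  R2 -= 3·R0 → [0,3,0]
  R2 -= -1·R1 → [0,0,-3]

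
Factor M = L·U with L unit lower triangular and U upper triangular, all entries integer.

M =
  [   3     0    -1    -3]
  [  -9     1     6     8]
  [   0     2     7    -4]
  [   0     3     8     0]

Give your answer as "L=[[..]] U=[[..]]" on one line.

  row1 -= -3·row0 → [0,1,3,-1]
  row2 -= 0·row0 → [0,2,7,-4]
  row3 -= 0·row0 → [0,3,8,0]
  row2 -= 2·row1 → [0,0,1,-2]
  row3 -= 3·row1 → [0,0,-1,3]
  row3 -= -1·row2 → [0,0,0,1]

L=[[1,0,0,0],[-3,1,0,0],[0,2,1,0],[0,3,-1,1]] U=[[3,0,-1,-3],[0,1,3,-1],[0,0,1,-2],[0,0,0,1]]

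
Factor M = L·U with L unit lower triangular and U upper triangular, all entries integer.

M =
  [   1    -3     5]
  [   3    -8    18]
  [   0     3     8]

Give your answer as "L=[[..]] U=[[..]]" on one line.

L=[[1,0,0],[3,1,0],[0,3,1]] U=[[1,-3,5],[0,1,3],[0,0,-1]]

  row1 -= 3·row0 → [0,1,3]
  row2 -= 0·row0 → [0,3,8]
  row2 -= 3·row1 → [0,0,-1]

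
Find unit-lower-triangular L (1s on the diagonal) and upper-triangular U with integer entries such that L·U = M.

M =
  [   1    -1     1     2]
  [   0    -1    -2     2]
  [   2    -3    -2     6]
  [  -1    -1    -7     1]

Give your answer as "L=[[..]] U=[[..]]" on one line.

L=[[1,0,0,0],[0,1,0,0],[2,1,1,0],[-1,2,1,1]] U=[[1,-1,1,2],[0,-1,-2,2],[0,0,-2,0],[0,0,0,-1]]

  R1 -= 0·R0 → [0,-1,-2,2]
  R2 -= 2·R0 → [0,-1,-4,2]
  R3 -= -1·R0 → [0,-2,-6,3]
  R2 -= 1·R1 → [0,0,-2,0]
  R3 -= 2·R1 → [0,0,-2,-1]
  R3 -= 1·R2 → [0,0,0,-1]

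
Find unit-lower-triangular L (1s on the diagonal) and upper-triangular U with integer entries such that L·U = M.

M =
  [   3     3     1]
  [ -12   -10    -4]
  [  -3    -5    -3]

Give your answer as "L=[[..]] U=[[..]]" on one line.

L=[[1,0,0],[-4,1,0],[-1,-1,1]] U=[[3,3,1],[0,2,0],[0,0,-2]]

  row1 -= -4·row0 → [0,2,0]
  row2 -= -1·row0 → [0,-2,-2]
  row2 -= -1·row1 → [0,0,-2]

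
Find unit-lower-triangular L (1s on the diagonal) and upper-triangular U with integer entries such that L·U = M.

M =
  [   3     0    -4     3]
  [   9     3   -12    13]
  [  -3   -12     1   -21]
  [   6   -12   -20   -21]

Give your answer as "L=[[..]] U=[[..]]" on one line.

L=[[1,0,0,0],[3,1,0,0],[-1,-4,1,0],[2,-4,4,1]] U=[[3,0,-4,3],[0,3,0,4],[0,0,-3,-2],[0,0,0,-3]]

  R1 -= 3·R0 → [0,3,0,4]
  R2 -= -1·R0 → [0,-12,-3,-18]
  R3 -= 2·R0 → [0,-12,-12,-27]
  R2 -= -4·R1 → [0,0,-3,-2]
  R3 -= -4·R1 → [0,0,-12,-11]
  R3 -= 4·R2 → [0,0,0,-3]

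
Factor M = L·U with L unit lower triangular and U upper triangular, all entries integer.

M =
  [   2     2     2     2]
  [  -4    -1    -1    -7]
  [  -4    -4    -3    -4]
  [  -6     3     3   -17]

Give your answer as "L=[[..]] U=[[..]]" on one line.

  r1 -= -2·r0 → [0,3,3,-3]
  r2 -= -2·r0 → [0,0,1,0]
  r3 -= -3·r0 → [0,9,9,-11]
  r2 -= 0·r1 → [0,0,1,0]
  r3 -= 3·r1 → [0,0,0,-2]
  r3 -= 0·r2 → [0,0,0,-2]

L=[[1,0,0,0],[-2,1,0,0],[-2,0,1,0],[-3,3,0,1]] U=[[2,2,2,2],[0,3,3,-3],[0,0,1,0],[0,0,0,-2]]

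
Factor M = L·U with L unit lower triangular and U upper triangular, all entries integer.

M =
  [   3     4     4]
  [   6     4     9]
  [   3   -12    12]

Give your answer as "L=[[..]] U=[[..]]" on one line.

  row1 -= 2·row0 → [0,-4,1]
  row2 -= 1·row0 → [0,-16,8]
  row2 -= 4·row1 → [0,0,4]

L=[[1,0,0],[2,1,0],[1,4,1]] U=[[3,4,4],[0,-4,1],[0,0,4]]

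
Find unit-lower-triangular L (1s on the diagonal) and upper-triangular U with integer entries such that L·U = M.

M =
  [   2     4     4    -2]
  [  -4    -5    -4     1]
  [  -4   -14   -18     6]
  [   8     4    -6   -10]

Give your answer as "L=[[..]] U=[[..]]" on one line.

L=[[1,0,0,0],[-2,1,0,0],[-2,-2,1,0],[4,-4,3,1]] U=[[2,4,4,-2],[0,3,4,-3],[0,0,-2,-4],[0,0,0,-2]]

  r1 -= -2·r0 → [0,3,4,-3]
  r2 -= -2·r0 → [0,-6,-10,2]
  r3 -= 4·r0 → [0,-12,-22,-2]
  r2 -= -2·r1 → [0,0,-2,-4]
  r3 -= -4·r1 → [0,0,-6,-14]
  r3 -= 3·r2 → [0,0,0,-2]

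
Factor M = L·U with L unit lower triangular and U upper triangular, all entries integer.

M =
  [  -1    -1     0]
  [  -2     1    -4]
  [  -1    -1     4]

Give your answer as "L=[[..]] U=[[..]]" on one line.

  R1 -= 2·R0 → [0,3,-4]
  R2 -= 1·R0 → [0,0,4]
  R2 -= 0·R1 → [0,0,4]

L=[[1,0,0],[2,1,0],[1,0,1]] U=[[-1,-1,0],[0,3,-4],[0,0,4]]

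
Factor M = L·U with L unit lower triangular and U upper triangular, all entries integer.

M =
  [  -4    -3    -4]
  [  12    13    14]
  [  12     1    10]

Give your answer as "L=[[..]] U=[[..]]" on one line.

L=[[1,0,0],[-3,1,0],[-3,-2,1]] U=[[-4,-3,-4],[0,4,2],[0,0,2]]

  row1 -= -3·row0 → [0,4,2]
  row2 -= -3·row0 → [0,-8,-2]
  row2 -= -2·row1 → [0,0,2]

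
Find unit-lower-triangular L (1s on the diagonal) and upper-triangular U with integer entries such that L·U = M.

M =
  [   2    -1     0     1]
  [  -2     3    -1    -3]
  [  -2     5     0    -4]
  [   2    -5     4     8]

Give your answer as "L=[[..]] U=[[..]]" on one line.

L=[[1,0,0,0],[-1,1,0,0],[-1,2,1,0],[1,-2,1,1]] U=[[2,-1,0,1],[0,2,-1,-2],[0,0,2,1],[0,0,0,2]]

  r1 -= -1·r0 → [0,2,-1,-2]
  r2 -= -1·r0 → [0,4,0,-3]
  r3 -= 1·r0 → [0,-4,4,7]
  r2 -= 2·r1 → [0,0,2,1]
  r3 -= -2·r1 → [0,0,2,3]
  r3 -= 1·r2 → [0,0,0,2]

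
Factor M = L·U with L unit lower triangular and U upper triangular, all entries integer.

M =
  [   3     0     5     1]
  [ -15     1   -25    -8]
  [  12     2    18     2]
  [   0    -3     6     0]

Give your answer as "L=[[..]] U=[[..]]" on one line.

  r1 -= -5·r0 → [0,1,0,-3]
  r2 -= 4·r0 → [0,2,-2,-2]
  r3 -= 0·r0 → [0,-3,6,0]
  r2 -= 2·r1 → [0,0,-2,4]
  r3 -= -3·r1 → [0,0,6,-9]
  r3 -= -3·r2 → [0,0,0,3]

L=[[1,0,0,0],[-5,1,0,0],[4,2,1,0],[0,-3,-3,1]] U=[[3,0,5,1],[0,1,0,-3],[0,0,-2,4],[0,0,0,3]]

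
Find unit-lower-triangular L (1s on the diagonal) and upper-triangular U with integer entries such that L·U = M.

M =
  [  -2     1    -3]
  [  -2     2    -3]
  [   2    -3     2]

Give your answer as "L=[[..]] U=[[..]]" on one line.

L=[[1,0,0],[1,1,0],[-1,-2,1]] U=[[-2,1,-3],[0,1,0],[0,0,-1]]

  row1 -= 1·row0 → [0,1,0]
  row2 -= -1·row0 → [0,-2,-1]
  row2 -= -2·row1 → [0,0,-1]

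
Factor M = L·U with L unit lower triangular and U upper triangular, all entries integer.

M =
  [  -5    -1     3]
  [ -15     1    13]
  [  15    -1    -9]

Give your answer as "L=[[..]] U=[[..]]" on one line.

  R1 -= 3·R0 → [0,4,4]
  R2 -= -3·R0 → [0,-4,0]
  R2 -= -1·R1 → [0,0,4]

L=[[1,0,0],[3,1,0],[-3,-1,1]] U=[[-5,-1,3],[0,4,4],[0,0,4]]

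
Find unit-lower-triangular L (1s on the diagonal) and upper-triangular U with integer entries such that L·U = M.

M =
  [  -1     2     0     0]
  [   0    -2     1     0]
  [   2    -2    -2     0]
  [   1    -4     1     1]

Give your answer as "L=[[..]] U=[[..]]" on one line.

  R1 -= 0·R0 → [0,-2,1,0]
  R2 -= -2·R0 → [0,2,-2,0]
  R3 -= -1·R0 → [0,-2,1,1]
  R2 -= -1·R1 → [0,0,-1,0]
  R3 -= 1·R1 → [0,0,0,1]
  R3 -= 0·R2 → [0,0,0,1]

L=[[1,0,0,0],[0,1,0,0],[-2,-1,1,0],[-1,1,0,1]] U=[[-1,2,0,0],[0,-2,1,0],[0,0,-1,0],[0,0,0,1]]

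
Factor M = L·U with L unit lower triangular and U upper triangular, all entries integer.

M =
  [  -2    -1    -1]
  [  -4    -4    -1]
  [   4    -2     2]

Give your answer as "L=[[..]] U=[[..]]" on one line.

  row1 -= 2·row0 → [0,-2,1]
  row2 -= -2·row0 → [0,-4,0]
  row2 -= 2·row1 → [0,0,-2]

L=[[1,0,0],[2,1,0],[-2,2,1]] U=[[-2,-1,-1],[0,-2,1],[0,0,-2]]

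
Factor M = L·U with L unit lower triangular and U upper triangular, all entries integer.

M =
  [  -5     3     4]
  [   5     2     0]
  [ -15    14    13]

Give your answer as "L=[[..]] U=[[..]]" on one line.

  R1 -= -1·R0 → [0,5,4]
  R2 -= 3·R0 → [0,5,1]
  R2 -= 1·R1 → [0,0,-3]

L=[[1,0,0],[-1,1,0],[3,1,1]] U=[[-5,3,4],[0,5,4],[0,0,-3]]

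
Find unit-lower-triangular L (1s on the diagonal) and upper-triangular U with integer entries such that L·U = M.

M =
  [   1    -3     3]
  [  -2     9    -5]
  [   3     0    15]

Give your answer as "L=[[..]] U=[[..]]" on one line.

  R1 -= -2·R0 → [0,3,1]
  R2 -= 3·R0 → [0,9,6]
  R2 -= 3·R1 → [0,0,3]

L=[[1,0,0],[-2,1,0],[3,3,1]] U=[[1,-3,3],[0,3,1],[0,0,3]]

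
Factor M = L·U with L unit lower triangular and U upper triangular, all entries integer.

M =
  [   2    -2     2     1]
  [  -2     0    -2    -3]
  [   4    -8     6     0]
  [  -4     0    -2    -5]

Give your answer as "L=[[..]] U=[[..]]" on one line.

  R1 -= -1·R0 → [0,-2,0,-2]
  R2 -= 2·R0 → [0,-4,2,-2]
  R3 -= -2·R0 → [0,-4,2,-3]
  R2 -= 2·R1 → [0,0,2,2]
  R3 -= 2·R1 → [0,0,2,1]
  R3 -= 1·R2 → [0,0,0,-1]

L=[[1,0,0,0],[-1,1,0,0],[2,2,1,0],[-2,2,1,1]] U=[[2,-2,2,1],[0,-2,0,-2],[0,0,2,2],[0,0,0,-1]]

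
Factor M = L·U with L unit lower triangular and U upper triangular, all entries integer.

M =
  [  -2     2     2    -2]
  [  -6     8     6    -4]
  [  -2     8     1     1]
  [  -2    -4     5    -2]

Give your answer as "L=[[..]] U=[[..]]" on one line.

  R1 -= 3·R0 → [0,2,0,2]
  R2 -= 1·R0 → [0,6,-1,3]
  R3 -= 1·R0 → [0,-6,3,0]
  R2 -= 3·R1 → [0,0,-1,-3]
  R3 -= -3·R1 → [0,0,3,6]
  R3 -= -3·R2 → [0,0,0,-3]

L=[[1,0,0,0],[3,1,0,0],[1,3,1,0],[1,-3,-3,1]] U=[[-2,2,2,-2],[0,2,0,2],[0,0,-1,-3],[0,0,0,-3]]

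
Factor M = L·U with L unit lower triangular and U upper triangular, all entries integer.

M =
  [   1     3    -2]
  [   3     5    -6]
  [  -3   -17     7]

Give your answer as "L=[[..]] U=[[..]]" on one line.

  r1 -= 3·r0 → [0,-4,0]
  r2 -= -3·r0 → [0,-8,1]
  r2 -= 2·r1 → [0,0,1]

L=[[1,0,0],[3,1,0],[-3,2,1]] U=[[1,3,-2],[0,-4,0],[0,0,1]]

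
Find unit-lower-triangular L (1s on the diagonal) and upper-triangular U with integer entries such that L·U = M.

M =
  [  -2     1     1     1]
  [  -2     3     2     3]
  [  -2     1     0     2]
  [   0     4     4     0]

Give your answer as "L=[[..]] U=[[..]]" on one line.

L=[[1,0,0,0],[1,1,0,0],[1,0,1,0],[0,2,-2,1]] U=[[-2,1,1,1],[0,2,1,2],[0,0,-1,1],[0,0,0,-2]]

  row1 -= 1·row0 → [0,2,1,2]
  row2 -= 1·row0 → [0,0,-1,1]
  row3 -= 0·row0 → [0,4,4,0]
  row2 -= 0·row1 → [0,0,-1,1]
  row3 -= 2·row1 → [0,0,2,-4]
  row3 -= -2·row2 → [0,0,0,-2]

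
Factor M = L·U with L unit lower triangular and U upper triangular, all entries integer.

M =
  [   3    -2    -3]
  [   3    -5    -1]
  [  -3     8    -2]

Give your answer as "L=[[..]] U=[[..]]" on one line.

  r1 -= 1·r0 → [0,-3,2]
  r2 -= -1·r0 → [0,6,-5]
  r2 -= -2·r1 → [0,0,-1]

L=[[1,0,0],[1,1,0],[-1,-2,1]] U=[[3,-2,-3],[0,-3,2],[0,0,-1]]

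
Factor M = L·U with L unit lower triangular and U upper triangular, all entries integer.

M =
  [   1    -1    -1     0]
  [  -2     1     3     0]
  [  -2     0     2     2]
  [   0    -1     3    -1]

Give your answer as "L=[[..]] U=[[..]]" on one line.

  row1 -= -2·row0 → [0,-1,1,0]
  row2 -= -2·row0 → [0,-2,0,2]
  row3 -= 0·row0 → [0,-1,3,-1]
  row2 -= 2·row1 → [0,0,-2,2]
  row3 -= 1·row1 → [0,0,2,-1]
  row3 -= -1·row2 → [0,0,0,1]

L=[[1,0,0,0],[-2,1,0,0],[-2,2,1,0],[0,1,-1,1]] U=[[1,-1,-1,0],[0,-1,1,0],[0,0,-2,2],[0,0,0,1]]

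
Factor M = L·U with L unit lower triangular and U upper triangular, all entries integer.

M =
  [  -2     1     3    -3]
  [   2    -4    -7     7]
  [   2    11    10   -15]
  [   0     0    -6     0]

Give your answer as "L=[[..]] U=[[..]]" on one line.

L=[[1,0,0,0],[-1,1,0,0],[-1,-4,1,0],[0,0,2,1]] U=[[-2,1,3,-3],[0,-3,-4,4],[0,0,-3,-2],[0,0,0,4]]

  row1 -= -1·row0 → [0,-3,-4,4]
  row2 -= -1·row0 → [0,12,13,-18]
  row3 -= 0·row0 → [0,0,-6,0]
  row2 -= -4·row1 → [0,0,-3,-2]
  row3 -= 0·row1 → [0,0,-6,0]
  row3 -= 2·row2 → [0,0,0,4]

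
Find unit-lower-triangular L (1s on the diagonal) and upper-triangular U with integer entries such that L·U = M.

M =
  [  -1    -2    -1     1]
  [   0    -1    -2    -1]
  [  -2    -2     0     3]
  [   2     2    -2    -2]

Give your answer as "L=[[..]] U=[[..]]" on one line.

  r1 -= 0·r0 → [0,-1,-2,-1]
  r2 -= 2·r0 → [0,2,2,1]
  r3 -= -2·r0 → [0,-2,-4,0]
  r2 -= -2·r1 → [0,0,-2,-1]
  r3 -= 2·r1 → [0,0,0,2]
  r3 -= 0·r2 → [0,0,0,2]

L=[[1,0,0,0],[0,1,0,0],[2,-2,1,0],[-2,2,0,1]] U=[[-1,-2,-1,1],[0,-1,-2,-1],[0,0,-2,-1],[0,0,0,2]]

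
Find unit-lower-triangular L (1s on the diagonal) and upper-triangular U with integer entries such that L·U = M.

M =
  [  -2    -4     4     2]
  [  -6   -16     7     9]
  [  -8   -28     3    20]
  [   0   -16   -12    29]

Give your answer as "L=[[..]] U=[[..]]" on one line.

L=[[1,0,0,0],[3,1,0,0],[4,3,1,0],[0,4,4,1]] U=[[-2,-4,4,2],[0,-4,-5,3],[0,0,2,3],[0,0,0,5]]

  R1 -= 3·R0 → [0,-4,-5,3]
  R2 -= 4·R0 → [0,-12,-13,12]
  R3 -= 0·R0 → [0,-16,-12,29]
  R2 -= 3·R1 → [0,0,2,3]
  R3 -= 4·R1 → [0,0,8,17]
  R3 -= 4·R2 → [0,0,0,5]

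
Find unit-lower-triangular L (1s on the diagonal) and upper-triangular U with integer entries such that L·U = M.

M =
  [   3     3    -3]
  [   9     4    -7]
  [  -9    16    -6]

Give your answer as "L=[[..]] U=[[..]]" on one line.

  r1 -= 3·r0 → [0,-5,2]
  r2 -= -3·r0 → [0,25,-15]
  r2 -= -5·r1 → [0,0,-5]

L=[[1,0,0],[3,1,0],[-3,-5,1]] U=[[3,3,-3],[0,-5,2],[0,0,-5]]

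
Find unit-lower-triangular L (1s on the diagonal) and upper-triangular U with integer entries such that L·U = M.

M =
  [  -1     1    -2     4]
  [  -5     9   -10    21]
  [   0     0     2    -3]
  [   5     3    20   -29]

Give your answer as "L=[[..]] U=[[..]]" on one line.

L=[[1,0,0,0],[5,1,0,0],[0,0,1,0],[-5,2,5,1]] U=[[-1,1,-2,4],[0,4,0,1],[0,0,2,-3],[0,0,0,4]]

  r1 -= 5·r0 → [0,4,0,1]
  r2 -= 0·r0 → [0,0,2,-3]
  r3 -= -5·r0 → [0,8,10,-9]
  r2 -= 0·r1 → [0,0,2,-3]
  r3 -= 2·r1 → [0,0,10,-11]
  r3 -= 5·r2 → [0,0,0,4]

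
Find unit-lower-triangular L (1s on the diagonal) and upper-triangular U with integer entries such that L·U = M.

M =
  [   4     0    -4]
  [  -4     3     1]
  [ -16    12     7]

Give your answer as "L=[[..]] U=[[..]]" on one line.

L=[[1,0,0],[-1,1,0],[-4,4,1]] U=[[4,0,-4],[0,3,-3],[0,0,3]]

  row1 -= -1·row0 → [0,3,-3]
  row2 -= -4·row0 → [0,12,-9]
  row2 -= 4·row1 → [0,0,3]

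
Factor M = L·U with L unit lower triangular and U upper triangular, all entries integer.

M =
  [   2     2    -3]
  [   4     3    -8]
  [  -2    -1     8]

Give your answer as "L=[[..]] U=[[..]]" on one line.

L=[[1,0,0],[2,1,0],[-1,-1,1]] U=[[2,2,-3],[0,-1,-2],[0,0,3]]

  r1 -= 2·r0 → [0,-1,-2]
  r2 -= -1·r0 → [0,1,5]
  r2 -= -1·r1 → [0,0,3]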